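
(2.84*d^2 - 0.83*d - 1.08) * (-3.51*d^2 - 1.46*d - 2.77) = -9.9684*d^4 - 1.2331*d^3 - 2.8642*d^2 + 3.8759*d + 2.9916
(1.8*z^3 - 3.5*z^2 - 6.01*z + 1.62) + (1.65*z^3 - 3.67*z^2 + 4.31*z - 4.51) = 3.45*z^3 - 7.17*z^2 - 1.7*z - 2.89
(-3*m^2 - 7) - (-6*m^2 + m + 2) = 3*m^2 - m - 9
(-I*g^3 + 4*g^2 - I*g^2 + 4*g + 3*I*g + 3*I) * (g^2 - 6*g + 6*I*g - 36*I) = -I*g^5 + 10*g^4 + 5*I*g^4 - 50*g^3 + 33*I*g^3 - 78*g^2 - 135*I*g^2 + 90*g - 162*I*g + 108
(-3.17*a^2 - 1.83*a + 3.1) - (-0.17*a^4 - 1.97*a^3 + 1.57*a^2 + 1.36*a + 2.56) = 0.17*a^4 + 1.97*a^3 - 4.74*a^2 - 3.19*a + 0.54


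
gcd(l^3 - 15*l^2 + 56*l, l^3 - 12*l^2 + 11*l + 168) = l^2 - 15*l + 56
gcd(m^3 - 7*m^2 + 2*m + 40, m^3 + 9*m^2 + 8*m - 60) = 1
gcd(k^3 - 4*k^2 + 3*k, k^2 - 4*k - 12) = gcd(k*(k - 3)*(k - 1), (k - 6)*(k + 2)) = 1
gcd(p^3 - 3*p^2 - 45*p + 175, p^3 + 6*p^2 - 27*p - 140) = p^2 + 2*p - 35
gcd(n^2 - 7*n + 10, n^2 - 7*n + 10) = n^2 - 7*n + 10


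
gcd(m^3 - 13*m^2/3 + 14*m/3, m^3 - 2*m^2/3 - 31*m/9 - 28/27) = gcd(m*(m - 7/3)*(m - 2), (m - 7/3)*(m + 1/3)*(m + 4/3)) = m - 7/3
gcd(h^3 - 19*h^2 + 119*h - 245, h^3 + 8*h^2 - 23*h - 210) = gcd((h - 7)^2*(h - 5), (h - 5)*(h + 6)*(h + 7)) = h - 5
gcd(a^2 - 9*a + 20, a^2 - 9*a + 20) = a^2 - 9*a + 20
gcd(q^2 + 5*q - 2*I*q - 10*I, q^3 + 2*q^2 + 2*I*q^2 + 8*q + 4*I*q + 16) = q - 2*I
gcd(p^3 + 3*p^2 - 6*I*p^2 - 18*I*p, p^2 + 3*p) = p^2 + 3*p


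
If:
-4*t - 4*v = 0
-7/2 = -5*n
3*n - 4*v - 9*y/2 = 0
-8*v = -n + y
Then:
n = 7/10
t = -21/640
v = 21/640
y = 7/16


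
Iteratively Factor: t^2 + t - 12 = (t + 4)*(t - 3)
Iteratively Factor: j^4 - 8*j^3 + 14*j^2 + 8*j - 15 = (j - 1)*(j^3 - 7*j^2 + 7*j + 15) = (j - 3)*(j - 1)*(j^2 - 4*j - 5) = (j - 3)*(j - 1)*(j + 1)*(j - 5)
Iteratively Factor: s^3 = (s)*(s^2) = s^2*(s)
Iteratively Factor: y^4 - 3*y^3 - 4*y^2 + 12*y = (y + 2)*(y^3 - 5*y^2 + 6*y) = (y - 2)*(y + 2)*(y^2 - 3*y) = y*(y - 2)*(y + 2)*(y - 3)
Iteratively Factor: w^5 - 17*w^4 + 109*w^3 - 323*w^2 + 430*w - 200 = (w - 4)*(w^4 - 13*w^3 + 57*w^2 - 95*w + 50) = (w - 5)*(w - 4)*(w^3 - 8*w^2 + 17*w - 10) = (w - 5)*(w - 4)*(w - 2)*(w^2 - 6*w + 5) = (w - 5)^2*(w - 4)*(w - 2)*(w - 1)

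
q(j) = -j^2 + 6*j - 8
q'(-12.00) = 30.00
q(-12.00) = -224.00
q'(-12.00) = 30.00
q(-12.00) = -224.00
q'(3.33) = -0.66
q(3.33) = 0.89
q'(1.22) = 3.56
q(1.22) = -2.17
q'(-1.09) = 8.18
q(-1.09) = -15.73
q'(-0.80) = 7.60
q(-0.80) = -13.44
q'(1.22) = 3.56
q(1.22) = -2.17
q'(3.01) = -0.02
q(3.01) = 1.00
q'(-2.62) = 11.24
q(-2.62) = -30.58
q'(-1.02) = 8.04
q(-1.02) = -15.16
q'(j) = 6 - 2*j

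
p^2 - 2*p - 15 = (p - 5)*(p + 3)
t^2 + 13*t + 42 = (t + 6)*(t + 7)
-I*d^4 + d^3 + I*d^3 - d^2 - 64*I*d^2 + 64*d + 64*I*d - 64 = (d - 8*I)*(d + I)*(d + 8*I)*(-I*d + I)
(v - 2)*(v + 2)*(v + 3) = v^3 + 3*v^2 - 4*v - 12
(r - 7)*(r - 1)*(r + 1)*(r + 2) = r^4 - 5*r^3 - 15*r^2 + 5*r + 14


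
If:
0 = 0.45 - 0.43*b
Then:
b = 1.05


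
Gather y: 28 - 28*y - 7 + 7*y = 21 - 21*y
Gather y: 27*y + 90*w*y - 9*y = y*(90*w + 18)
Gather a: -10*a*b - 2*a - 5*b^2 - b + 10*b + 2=a*(-10*b - 2) - 5*b^2 + 9*b + 2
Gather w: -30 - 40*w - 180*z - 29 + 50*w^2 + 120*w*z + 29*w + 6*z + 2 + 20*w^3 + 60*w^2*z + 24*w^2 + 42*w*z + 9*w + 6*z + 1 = 20*w^3 + w^2*(60*z + 74) + w*(162*z - 2) - 168*z - 56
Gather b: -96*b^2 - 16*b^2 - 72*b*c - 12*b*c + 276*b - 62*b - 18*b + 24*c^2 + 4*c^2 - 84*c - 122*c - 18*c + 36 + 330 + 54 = -112*b^2 + b*(196 - 84*c) + 28*c^2 - 224*c + 420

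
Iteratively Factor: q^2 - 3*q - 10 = (q - 5)*(q + 2)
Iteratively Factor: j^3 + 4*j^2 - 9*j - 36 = (j + 4)*(j^2 - 9) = (j + 3)*(j + 4)*(j - 3)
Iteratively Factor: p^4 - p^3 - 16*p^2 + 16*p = (p - 1)*(p^3 - 16*p) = p*(p - 1)*(p^2 - 16) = p*(p - 1)*(p + 4)*(p - 4)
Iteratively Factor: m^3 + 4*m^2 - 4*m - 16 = (m + 2)*(m^2 + 2*m - 8) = (m - 2)*(m + 2)*(m + 4)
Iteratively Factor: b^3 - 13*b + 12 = (b + 4)*(b^2 - 4*b + 3) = (b - 3)*(b + 4)*(b - 1)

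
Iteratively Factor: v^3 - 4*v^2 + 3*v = (v)*(v^2 - 4*v + 3) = v*(v - 1)*(v - 3)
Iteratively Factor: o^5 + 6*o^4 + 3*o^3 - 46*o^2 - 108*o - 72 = (o + 2)*(o^4 + 4*o^3 - 5*o^2 - 36*o - 36) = (o + 2)*(o + 3)*(o^3 + o^2 - 8*o - 12) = (o + 2)^2*(o + 3)*(o^2 - o - 6) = (o + 2)^3*(o + 3)*(o - 3)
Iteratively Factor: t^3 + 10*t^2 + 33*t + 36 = (t + 3)*(t^2 + 7*t + 12) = (t + 3)^2*(t + 4)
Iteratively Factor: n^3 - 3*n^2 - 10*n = (n + 2)*(n^2 - 5*n) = (n - 5)*(n + 2)*(n)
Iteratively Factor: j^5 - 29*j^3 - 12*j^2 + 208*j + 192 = (j + 4)*(j^4 - 4*j^3 - 13*j^2 + 40*j + 48) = (j + 3)*(j + 4)*(j^3 - 7*j^2 + 8*j + 16) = (j - 4)*(j + 3)*(j + 4)*(j^2 - 3*j - 4) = (j - 4)^2*(j + 3)*(j + 4)*(j + 1)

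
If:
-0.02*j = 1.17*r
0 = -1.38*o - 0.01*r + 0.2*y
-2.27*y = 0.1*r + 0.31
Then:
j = 1327.95*y + 181.35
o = 0.309420289855072*y + 0.022463768115942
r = -22.7*y - 3.1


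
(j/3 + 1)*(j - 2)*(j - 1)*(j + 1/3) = j^4/3 + j^3/9 - 7*j^2/3 + 11*j/9 + 2/3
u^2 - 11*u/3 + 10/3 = (u - 2)*(u - 5/3)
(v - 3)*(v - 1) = v^2 - 4*v + 3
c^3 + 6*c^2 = c^2*(c + 6)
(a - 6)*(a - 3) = a^2 - 9*a + 18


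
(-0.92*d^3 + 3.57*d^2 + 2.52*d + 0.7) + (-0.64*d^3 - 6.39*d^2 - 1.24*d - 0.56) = -1.56*d^3 - 2.82*d^2 + 1.28*d + 0.14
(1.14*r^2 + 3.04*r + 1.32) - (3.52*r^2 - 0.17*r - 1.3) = -2.38*r^2 + 3.21*r + 2.62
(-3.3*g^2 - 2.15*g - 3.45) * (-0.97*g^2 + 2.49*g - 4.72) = 3.201*g^4 - 6.1315*g^3 + 13.569*g^2 + 1.5575*g + 16.284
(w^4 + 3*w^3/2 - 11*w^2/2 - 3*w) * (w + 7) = w^5 + 17*w^4/2 + 5*w^3 - 83*w^2/2 - 21*w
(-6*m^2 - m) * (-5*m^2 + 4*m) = 30*m^4 - 19*m^3 - 4*m^2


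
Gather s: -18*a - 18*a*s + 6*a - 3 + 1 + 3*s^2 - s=-12*a + 3*s^2 + s*(-18*a - 1) - 2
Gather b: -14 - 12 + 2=-24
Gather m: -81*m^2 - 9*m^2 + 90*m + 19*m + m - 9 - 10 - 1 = -90*m^2 + 110*m - 20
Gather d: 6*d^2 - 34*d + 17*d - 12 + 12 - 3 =6*d^2 - 17*d - 3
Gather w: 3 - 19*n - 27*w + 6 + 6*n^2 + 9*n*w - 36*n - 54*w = 6*n^2 - 55*n + w*(9*n - 81) + 9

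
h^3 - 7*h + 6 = (h - 2)*(h - 1)*(h + 3)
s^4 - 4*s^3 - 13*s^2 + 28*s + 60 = (s - 5)*(s - 3)*(s + 2)^2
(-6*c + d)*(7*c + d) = -42*c^2 + c*d + d^2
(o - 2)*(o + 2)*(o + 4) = o^3 + 4*o^2 - 4*o - 16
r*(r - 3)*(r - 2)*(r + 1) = r^4 - 4*r^3 + r^2 + 6*r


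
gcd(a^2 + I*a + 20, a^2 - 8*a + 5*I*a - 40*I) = a + 5*I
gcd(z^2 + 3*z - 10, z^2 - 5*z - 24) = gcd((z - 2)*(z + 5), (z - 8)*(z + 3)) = 1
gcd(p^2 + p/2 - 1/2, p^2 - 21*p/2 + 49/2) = 1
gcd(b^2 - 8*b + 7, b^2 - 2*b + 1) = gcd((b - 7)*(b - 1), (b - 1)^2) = b - 1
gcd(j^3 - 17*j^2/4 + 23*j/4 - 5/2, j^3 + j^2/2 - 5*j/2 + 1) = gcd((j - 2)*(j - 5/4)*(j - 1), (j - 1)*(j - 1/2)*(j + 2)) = j - 1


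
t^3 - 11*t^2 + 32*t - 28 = (t - 7)*(t - 2)^2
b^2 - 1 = (b - 1)*(b + 1)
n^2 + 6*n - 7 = (n - 1)*(n + 7)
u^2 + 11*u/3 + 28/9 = (u + 4/3)*(u + 7/3)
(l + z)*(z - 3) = l*z - 3*l + z^2 - 3*z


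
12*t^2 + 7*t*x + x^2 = (3*t + x)*(4*t + x)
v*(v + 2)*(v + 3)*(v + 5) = v^4 + 10*v^3 + 31*v^2 + 30*v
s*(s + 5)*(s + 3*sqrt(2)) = s^3 + 3*sqrt(2)*s^2 + 5*s^2 + 15*sqrt(2)*s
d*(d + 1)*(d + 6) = d^3 + 7*d^2 + 6*d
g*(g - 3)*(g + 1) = g^3 - 2*g^2 - 3*g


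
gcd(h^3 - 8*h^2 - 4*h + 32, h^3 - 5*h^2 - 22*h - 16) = h^2 - 6*h - 16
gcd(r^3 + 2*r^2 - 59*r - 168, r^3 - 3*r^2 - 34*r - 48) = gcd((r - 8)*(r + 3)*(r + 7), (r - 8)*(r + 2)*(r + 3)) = r^2 - 5*r - 24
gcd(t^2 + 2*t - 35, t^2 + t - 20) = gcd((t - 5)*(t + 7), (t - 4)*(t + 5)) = 1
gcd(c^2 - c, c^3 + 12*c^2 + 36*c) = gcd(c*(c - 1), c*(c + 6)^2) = c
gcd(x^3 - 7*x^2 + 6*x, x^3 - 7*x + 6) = x - 1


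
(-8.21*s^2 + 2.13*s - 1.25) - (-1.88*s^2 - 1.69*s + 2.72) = -6.33*s^2 + 3.82*s - 3.97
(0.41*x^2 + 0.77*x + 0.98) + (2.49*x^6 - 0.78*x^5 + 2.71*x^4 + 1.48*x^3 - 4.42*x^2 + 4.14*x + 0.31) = 2.49*x^6 - 0.78*x^5 + 2.71*x^4 + 1.48*x^3 - 4.01*x^2 + 4.91*x + 1.29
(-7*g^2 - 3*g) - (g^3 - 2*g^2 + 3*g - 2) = -g^3 - 5*g^2 - 6*g + 2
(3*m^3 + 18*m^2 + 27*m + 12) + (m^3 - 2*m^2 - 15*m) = 4*m^3 + 16*m^2 + 12*m + 12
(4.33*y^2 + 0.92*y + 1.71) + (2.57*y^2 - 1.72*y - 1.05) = 6.9*y^2 - 0.8*y + 0.66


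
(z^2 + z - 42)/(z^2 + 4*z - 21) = (z - 6)/(z - 3)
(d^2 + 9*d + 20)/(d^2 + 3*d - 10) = (d + 4)/(d - 2)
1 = 1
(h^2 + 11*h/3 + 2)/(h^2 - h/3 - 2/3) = (h + 3)/(h - 1)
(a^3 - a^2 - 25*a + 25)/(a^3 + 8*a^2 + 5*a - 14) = (a^2 - 25)/(a^2 + 9*a + 14)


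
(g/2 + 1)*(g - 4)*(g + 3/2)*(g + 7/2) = g^4/2 + 3*g^3/2 - 51*g^2/8 - 101*g/4 - 21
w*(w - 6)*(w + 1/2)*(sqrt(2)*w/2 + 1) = sqrt(2)*w^4/2 - 11*sqrt(2)*w^3/4 + w^3 - 11*w^2/2 - 3*sqrt(2)*w^2/2 - 3*w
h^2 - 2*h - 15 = (h - 5)*(h + 3)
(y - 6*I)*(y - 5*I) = y^2 - 11*I*y - 30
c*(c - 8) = c^2 - 8*c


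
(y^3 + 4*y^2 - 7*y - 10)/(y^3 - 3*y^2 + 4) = (y + 5)/(y - 2)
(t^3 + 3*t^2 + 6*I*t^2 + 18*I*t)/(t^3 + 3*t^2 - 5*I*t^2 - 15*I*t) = (t + 6*I)/(t - 5*I)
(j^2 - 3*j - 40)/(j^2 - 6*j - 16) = (j + 5)/(j + 2)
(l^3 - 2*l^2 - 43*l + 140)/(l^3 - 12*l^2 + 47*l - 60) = (l + 7)/(l - 3)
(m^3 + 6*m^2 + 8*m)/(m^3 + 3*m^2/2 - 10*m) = 2*(m + 2)/(2*m - 5)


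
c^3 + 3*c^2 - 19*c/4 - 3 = (c - 3/2)*(c + 1/2)*(c + 4)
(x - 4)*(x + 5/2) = x^2 - 3*x/2 - 10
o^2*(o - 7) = o^3 - 7*o^2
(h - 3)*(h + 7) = h^2 + 4*h - 21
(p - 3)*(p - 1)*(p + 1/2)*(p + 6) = p^4 + 5*p^3/2 - 20*p^2 + 15*p/2 + 9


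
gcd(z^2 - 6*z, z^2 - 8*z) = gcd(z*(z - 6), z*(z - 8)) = z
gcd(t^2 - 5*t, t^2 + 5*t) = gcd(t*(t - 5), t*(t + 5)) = t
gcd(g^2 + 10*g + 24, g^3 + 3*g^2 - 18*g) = g + 6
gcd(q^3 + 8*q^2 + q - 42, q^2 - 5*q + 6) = q - 2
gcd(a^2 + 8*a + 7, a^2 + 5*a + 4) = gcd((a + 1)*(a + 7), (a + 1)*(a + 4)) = a + 1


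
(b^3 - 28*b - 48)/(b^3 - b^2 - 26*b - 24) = (b + 2)/(b + 1)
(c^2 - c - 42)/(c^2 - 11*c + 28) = (c + 6)/(c - 4)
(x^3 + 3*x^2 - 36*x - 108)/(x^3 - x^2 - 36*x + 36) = (x + 3)/(x - 1)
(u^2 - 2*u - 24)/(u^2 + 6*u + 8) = (u - 6)/(u + 2)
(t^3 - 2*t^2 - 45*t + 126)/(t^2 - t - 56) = (t^2 - 9*t + 18)/(t - 8)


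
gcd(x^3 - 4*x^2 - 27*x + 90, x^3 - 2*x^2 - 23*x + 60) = x^2 + 2*x - 15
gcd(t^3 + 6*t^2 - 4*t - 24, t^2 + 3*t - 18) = t + 6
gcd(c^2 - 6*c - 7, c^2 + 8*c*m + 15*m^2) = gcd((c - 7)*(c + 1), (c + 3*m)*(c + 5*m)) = 1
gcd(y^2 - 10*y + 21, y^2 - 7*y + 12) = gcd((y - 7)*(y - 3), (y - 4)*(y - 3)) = y - 3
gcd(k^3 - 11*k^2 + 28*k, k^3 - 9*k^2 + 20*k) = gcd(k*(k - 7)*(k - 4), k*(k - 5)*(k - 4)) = k^2 - 4*k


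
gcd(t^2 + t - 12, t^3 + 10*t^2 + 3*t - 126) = t - 3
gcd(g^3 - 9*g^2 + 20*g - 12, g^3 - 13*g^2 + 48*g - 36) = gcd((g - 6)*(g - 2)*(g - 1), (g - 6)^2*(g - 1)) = g^2 - 7*g + 6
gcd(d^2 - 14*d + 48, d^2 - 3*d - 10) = 1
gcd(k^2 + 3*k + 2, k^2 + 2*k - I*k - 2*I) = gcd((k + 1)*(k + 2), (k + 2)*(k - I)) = k + 2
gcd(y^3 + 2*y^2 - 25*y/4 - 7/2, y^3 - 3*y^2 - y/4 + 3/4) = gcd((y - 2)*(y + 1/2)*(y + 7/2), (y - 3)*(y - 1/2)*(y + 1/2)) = y + 1/2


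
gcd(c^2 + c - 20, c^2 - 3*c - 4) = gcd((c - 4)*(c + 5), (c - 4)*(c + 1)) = c - 4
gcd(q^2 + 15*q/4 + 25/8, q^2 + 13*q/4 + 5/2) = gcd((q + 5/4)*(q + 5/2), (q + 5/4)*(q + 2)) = q + 5/4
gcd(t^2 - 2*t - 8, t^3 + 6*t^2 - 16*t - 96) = t - 4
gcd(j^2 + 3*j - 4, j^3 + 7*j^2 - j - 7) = j - 1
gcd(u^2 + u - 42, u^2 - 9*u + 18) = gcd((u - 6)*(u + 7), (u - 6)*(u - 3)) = u - 6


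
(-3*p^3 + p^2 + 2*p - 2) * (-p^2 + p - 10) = 3*p^5 - 4*p^4 + 29*p^3 - 6*p^2 - 22*p + 20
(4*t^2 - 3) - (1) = 4*t^2 - 4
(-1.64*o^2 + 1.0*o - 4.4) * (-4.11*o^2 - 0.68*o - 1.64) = 6.7404*o^4 - 2.9948*o^3 + 20.0936*o^2 + 1.352*o + 7.216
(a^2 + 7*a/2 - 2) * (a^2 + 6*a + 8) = a^4 + 19*a^3/2 + 27*a^2 + 16*a - 16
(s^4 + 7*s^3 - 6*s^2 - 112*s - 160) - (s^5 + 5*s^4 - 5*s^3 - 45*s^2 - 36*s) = -s^5 - 4*s^4 + 12*s^3 + 39*s^2 - 76*s - 160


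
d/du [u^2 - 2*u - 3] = 2*u - 2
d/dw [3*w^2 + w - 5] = 6*w + 1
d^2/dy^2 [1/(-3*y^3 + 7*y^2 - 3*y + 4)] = 2*((9*y - 7)*(3*y^3 - 7*y^2 + 3*y - 4) - (9*y^2 - 14*y + 3)^2)/(3*y^3 - 7*y^2 + 3*y - 4)^3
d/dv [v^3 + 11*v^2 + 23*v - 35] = 3*v^2 + 22*v + 23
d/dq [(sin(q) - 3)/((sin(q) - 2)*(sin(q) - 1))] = (6*sin(q) + cos(q)^2 - 8)*cos(q)/((sin(q) - 2)^2*(sin(q) - 1)^2)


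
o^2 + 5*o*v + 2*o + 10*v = (o + 2)*(o + 5*v)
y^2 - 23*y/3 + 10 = (y - 6)*(y - 5/3)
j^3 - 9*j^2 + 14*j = j*(j - 7)*(j - 2)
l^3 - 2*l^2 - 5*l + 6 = (l - 3)*(l - 1)*(l + 2)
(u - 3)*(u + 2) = u^2 - u - 6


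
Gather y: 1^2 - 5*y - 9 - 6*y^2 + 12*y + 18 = -6*y^2 + 7*y + 10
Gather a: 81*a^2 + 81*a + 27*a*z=81*a^2 + a*(27*z + 81)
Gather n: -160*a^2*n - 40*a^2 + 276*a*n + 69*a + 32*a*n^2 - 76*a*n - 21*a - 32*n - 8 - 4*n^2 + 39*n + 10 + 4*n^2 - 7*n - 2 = -40*a^2 + 32*a*n^2 + 48*a + n*(-160*a^2 + 200*a)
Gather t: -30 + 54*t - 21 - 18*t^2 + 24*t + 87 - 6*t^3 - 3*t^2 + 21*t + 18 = -6*t^3 - 21*t^2 + 99*t + 54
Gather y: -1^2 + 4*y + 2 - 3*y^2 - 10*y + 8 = -3*y^2 - 6*y + 9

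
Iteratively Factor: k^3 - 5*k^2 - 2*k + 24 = (k - 4)*(k^2 - k - 6) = (k - 4)*(k - 3)*(k + 2)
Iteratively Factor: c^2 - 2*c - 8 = (c + 2)*(c - 4)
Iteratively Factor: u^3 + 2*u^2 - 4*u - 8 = (u - 2)*(u^2 + 4*u + 4) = (u - 2)*(u + 2)*(u + 2)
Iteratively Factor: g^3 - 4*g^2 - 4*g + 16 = (g + 2)*(g^2 - 6*g + 8) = (g - 4)*(g + 2)*(g - 2)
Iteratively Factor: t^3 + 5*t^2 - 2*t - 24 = (t + 3)*(t^2 + 2*t - 8) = (t + 3)*(t + 4)*(t - 2)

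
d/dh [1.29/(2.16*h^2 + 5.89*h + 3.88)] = (-5.5728*h - 7.5981)/(2.16*h^2 + 5.89*h + 3.88)^2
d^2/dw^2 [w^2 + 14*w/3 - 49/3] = 2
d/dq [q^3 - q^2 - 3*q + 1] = 3*q^2 - 2*q - 3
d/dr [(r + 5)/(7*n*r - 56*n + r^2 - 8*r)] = (7*n*r - 56*n + r^2 - 8*r - (r + 5)*(7*n + 2*r - 8))/(7*n*r - 56*n + r^2 - 8*r)^2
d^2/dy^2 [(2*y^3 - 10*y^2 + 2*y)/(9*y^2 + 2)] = 4*(63*y^3 + 270*y^2 - 42*y - 20)/(729*y^6 + 486*y^4 + 108*y^2 + 8)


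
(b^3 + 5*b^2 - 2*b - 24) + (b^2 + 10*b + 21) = b^3 + 6*b^2 + 8*b - 3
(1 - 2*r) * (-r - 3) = 2*r^2 + 5*r - 3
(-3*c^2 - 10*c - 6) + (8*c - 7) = -3*c^2 - 2*c - 13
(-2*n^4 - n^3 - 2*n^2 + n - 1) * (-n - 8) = 2*n^5 + 17*n^4 + 10*n^3 + 15*n^2 - 7*n + 8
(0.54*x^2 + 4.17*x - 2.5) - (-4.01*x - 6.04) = 0.54*x^2 + 8.18*x + 3.54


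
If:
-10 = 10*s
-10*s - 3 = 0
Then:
No Solution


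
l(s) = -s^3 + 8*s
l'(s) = 8 - 3*s^2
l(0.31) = 2.45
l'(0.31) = 7.71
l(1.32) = 8.26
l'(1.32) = 2.77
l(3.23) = -7.86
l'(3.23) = -23.30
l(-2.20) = -6.95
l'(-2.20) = -6.52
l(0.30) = 2.37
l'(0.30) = 7.73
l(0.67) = 5.06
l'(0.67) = 6.65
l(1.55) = 8.68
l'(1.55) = 0.79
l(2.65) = 2.59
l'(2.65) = -13.07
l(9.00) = -657.00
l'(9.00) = -235.00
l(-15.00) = 3255.00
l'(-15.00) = -667.00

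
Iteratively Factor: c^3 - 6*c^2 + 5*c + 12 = (c - 4)*(c^2 - 2*c - 3) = (c - 4)*(c + 1)*(c - 3)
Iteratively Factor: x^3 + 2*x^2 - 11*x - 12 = (x + 1)*(x^2 + x - 12) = (x + 1)*(x + 4)*(x - 3)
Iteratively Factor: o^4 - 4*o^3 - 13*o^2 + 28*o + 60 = (o + 2)*(o^3 - 6*o^2 - o + 30) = (o + 2)^2*(o^2 - 8*o + 15) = (o - 5)*(o + 2)^2*(o - 3)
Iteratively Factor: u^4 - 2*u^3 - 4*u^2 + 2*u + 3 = (u + 1)*(u^3 - 3*u^2 - u + 3) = (u + 1)^2*(u^2 - 4*u + 3) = (u - 1)*(u + 1)^2*(u - 3)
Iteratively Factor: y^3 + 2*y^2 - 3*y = (y)*(y^2 + 2*y - 3) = y*(y - 1)*(y + 3)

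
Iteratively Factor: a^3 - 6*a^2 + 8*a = (a - 4)*(a^2 - 2*a) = (a - 4)*(a - 2)*(a)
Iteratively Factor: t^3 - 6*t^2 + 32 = (t - 4)*(t^2 - 2*t - 8) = (t - 4)*(t + 2)*(t - 4)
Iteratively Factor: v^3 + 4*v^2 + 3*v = (v)*(v^2 + 4*v + 3) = v*(v + 1)*(v + 3)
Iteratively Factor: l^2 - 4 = (l + 2)*(l - 2)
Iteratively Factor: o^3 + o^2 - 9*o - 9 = (o + 1)*(o^2 - 9) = (o + 1)*(o + 3)*(o - 3)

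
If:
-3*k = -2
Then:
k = 2/3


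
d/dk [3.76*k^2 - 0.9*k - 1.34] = 7.52*k - 0.9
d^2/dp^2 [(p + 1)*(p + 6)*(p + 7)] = 6*p + 28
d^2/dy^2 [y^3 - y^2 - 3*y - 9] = 6*y - 2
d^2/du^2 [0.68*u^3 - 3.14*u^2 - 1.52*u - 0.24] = 4.08*u - 6.28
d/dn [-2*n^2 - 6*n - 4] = -4*n - 6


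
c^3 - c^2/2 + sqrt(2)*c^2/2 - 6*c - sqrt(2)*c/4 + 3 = (c - 1/2)*(c - 3*sqrt(2)/2)*(c + 2*sqrt(2))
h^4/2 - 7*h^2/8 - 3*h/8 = h*(h/2 + 1/2)*(h - 3/2)*(h + 1/2)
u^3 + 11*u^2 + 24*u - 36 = (u - 1)*(u + 6)^2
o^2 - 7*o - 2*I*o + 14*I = (o - 7)*(o - 2*I)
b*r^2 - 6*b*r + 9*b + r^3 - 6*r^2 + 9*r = (b + r)*(r - 3)^2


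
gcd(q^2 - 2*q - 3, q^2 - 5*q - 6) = q + 1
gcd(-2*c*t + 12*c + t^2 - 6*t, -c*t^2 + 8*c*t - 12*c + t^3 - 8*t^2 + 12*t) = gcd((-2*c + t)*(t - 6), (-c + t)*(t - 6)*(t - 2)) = t - 6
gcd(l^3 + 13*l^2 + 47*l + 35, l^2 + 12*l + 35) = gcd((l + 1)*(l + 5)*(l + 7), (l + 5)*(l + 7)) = l^2 + 12*l + 35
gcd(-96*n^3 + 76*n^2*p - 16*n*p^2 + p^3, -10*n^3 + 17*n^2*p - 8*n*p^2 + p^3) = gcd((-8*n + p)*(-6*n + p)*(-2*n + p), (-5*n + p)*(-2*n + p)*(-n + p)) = -2*n + p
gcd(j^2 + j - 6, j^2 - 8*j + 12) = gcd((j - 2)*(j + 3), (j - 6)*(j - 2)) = j - 2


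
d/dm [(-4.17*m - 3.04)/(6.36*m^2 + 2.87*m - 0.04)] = (26.5212*m^2 + 38.6688*m + 8.8916)/(40.4496*m^4 + 36.5064*m^3 + 7.7281*m^2 - 0.2296*m + 0.0016)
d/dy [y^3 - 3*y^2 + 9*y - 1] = 3*y^2 - 6*y + 9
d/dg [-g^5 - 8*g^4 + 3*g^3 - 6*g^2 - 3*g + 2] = -5*g^4 - 32*g^3 + 9*g^2 - 12*g - 3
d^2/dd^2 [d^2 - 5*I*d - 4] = 2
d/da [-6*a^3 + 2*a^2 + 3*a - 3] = -18*a^2 + 4*a + 3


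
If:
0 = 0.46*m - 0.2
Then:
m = 0.43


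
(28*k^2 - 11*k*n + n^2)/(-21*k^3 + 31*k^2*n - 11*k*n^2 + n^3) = (-4*k + n)/(3*k^2 - 4*k*n + n^2)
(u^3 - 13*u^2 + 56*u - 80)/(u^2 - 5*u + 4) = (u^2 - 9*u + 20)/(u - 1)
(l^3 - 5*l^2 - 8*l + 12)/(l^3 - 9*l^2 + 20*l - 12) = (l + 2)/(l - 2)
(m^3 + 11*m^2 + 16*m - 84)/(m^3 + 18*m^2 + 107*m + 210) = (m - 2)/(m + 5)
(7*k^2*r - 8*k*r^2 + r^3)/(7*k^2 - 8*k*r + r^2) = r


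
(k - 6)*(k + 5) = k^2 - k - 30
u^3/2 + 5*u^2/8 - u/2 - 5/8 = (u/2 + 1/2)*(u - 1)*(u + 5/4)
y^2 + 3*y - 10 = (y - 2)*(y + 5)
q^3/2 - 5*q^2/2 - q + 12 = (q/2 + 1)*(q - 4)*(q - 3)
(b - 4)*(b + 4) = b^2 - 16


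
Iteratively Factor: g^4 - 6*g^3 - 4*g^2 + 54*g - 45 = (g - 5)*(g^3 - g^2 - 9*g + 9) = (g - 5)*(g + 3)*(g^2 - 4*g + 3) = (g - 5)*(g - 3)*(g + 3)*(g - 1)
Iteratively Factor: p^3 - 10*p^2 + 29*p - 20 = (p - 1)*(p^2 - 9*p + 20) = (p - 5)*(p - 1)*(p - 4)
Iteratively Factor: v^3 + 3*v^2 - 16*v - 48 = (v + 4)*(v^2 - v - 12) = (v - 4)*(v + 4)*(v + 3)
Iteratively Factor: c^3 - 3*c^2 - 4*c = (c)*(c^2 - 3*c - 4) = c*(c + 1)*(c - 4)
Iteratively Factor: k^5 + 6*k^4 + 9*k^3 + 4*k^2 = (k + 4)*(k^4 + 2*k^3 + k^2) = k*(k + 4)*(k^3 + 2*k^2 + k) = k^2*(k + 4)*(k^2 + 2*k + 1) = k^2*(k + 1)*(k + 4)*(k + 1)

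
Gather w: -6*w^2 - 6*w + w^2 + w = -5*w^2 - 5*w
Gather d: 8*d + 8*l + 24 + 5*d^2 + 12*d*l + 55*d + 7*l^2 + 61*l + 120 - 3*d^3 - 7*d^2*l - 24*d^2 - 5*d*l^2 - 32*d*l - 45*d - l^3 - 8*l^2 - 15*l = -3*d^3 + d^2*(-7*l - 19) + d*(-5*l^2 - 20*l + 18) - l^3 - l^2 + 54*l + 144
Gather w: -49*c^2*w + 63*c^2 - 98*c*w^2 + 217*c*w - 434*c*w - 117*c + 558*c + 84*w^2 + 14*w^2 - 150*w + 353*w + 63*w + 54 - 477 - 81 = 63*c^2 + 441*c + w^2*(98 - 98*c) + w*(-49*c^2 - 217*c + 266) - 504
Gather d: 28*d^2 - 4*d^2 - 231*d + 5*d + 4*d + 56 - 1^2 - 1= 24*d^2 - 222*d + 54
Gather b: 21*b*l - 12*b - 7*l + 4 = b*(21*l - 12) - 7*l + 4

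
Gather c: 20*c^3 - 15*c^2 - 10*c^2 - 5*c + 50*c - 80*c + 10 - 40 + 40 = 20*c^3 - 25*c^2 - 35*c + 10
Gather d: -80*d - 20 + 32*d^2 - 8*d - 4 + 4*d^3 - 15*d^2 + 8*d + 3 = 4*d^3 + 17*d^2 - 80*d - 21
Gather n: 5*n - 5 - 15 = 5*n - 20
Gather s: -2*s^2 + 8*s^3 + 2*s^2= 8*s^3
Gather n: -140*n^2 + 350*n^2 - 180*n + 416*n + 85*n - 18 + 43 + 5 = 210*n^2 + 321*n + 30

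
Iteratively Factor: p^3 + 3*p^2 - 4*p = (p)*(p^2 + 3*p - 4) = p*(p + 4)*(p - 1)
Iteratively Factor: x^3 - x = (x + 1)*(x^2 - x) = (x - 1)*(x + 1)*(x)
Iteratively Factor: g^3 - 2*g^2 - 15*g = (g - 5)*(g^2 + 3*g) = (g - 5)*(g + 3)*(g)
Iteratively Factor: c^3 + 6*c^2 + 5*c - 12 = (c - 1)*(c^2 + 7*c + 12) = (c - 1)*(c + 3)*(c + 4)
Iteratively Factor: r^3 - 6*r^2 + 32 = (r - 4)*(r^2 - 2*r - 8) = (r - 4)*(r + 2)*(r - 4)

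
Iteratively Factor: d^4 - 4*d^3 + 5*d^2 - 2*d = (d - 1)*(d^3 - 3*d^2 + 2*d) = (d - 2)*(d - 1)*(d^2 - d) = (d - 2)*(d - 1)^2*(d)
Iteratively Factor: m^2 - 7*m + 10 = (m - 2)*(m - 5)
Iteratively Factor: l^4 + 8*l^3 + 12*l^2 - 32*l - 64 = (l + 4)*(l^3 + 4*l^2 - 4*l - 16) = (l + 4)^2*(l^2 - 4) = (l - 2)*(l + 4)^2*(l + 2)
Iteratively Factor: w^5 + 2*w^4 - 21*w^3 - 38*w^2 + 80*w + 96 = (w + 4)*(w^4 - 2*w^3 - 13*w^2 + 14*w + 24) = (w + 1)*(w + 4)*(w^3 - 3*w^2 - 10*w + 24) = (w - 2)*(w + 1)*(w + 4)*(w^2 - w - 12) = (w - 4)*(w - 2)*(w + 1)*(w + 4)*(w + 3)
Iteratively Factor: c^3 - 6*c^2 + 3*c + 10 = (c + 1)*(c^2 - 7*c + 10) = (c - 2)*(c + 1)*(c - 5)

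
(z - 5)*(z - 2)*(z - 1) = z^3 - 8*z^2 + 17*z - 10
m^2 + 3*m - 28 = (m - 4)*(m + 7)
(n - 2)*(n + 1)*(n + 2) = n^3 + n^2 - 4*n - 4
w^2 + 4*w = w*(w + 4)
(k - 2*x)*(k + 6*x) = k^2 + 4*k*x - 12*x^2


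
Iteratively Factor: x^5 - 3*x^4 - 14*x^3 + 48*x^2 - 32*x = (x - 2)*(x^4 - x^3 - 16*x^2 + 16*x) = x*(x - 2)*(x^3 - x^2 - 16*x + 16) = x*(x - 4)*(x - 2)*(x^2 + 3*x - 4) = x*(x - 4)*(x - 2)*(x - 1)*(x + 4)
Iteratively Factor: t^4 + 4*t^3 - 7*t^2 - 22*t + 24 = (t - 1)*(t^3 + 5*t^2 - 2*t - 24) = (t - 1)*(t + 3)*(t^2 + 2*t - 8) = (t - 2)*(t - 1)*(t + 3)*(t + 4)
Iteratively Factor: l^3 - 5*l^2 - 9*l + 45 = (l + 3)*(l^2 - 8*l + 15) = (l - 3)*(l + 3)*(l - 5)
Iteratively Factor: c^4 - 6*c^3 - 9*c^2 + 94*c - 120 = (c - 3)*(c^3 - 3*c^2 - 18*c + 40) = (c - 5)*(c - 3)*(c^2 + 2*c - 8) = (c - 5)*(c - 3)*(c - 2)*(c + 4)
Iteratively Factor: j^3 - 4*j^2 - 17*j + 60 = (j + 4)*(j^2 - 8*j + 15) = (j - 3)*(j + 4)*(j - 5)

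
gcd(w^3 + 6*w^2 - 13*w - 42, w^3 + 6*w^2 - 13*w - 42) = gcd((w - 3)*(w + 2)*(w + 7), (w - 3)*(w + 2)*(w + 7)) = w^3 + 6*w^2 - 13*w - 42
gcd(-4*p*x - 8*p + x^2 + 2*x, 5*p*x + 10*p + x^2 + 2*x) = x + 2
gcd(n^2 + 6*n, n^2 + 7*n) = n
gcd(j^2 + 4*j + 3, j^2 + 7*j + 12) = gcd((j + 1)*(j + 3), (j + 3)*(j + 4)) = j + 3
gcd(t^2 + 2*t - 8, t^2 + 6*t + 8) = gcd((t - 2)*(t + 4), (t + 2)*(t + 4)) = t + 4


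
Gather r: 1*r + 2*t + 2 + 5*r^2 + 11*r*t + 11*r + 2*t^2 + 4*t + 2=5*r^2 + r*(11*t + 12) + 2*t^2 + 6*t + 4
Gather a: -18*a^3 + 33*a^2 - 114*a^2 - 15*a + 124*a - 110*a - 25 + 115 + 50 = -18*a^3 - 81*a^2 - a + 140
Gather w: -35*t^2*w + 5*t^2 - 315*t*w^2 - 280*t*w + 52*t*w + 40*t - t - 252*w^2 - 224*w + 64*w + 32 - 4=5*t^2 + 39*t + w^2*(-315*t - 252) + w*(-35*t^2 - 228*t - 160) + 28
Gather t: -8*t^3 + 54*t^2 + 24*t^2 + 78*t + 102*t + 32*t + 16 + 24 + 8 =-8*t^3 + 78*t^2 + 212*t + 48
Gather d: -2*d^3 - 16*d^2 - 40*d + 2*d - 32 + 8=-2*d^3 - 16*d^2 - 38*d - 24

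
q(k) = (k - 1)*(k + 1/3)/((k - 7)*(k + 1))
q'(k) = -(k - 1)*(k + 1/3)/((k - 7)*(k + 1)^2) + (k - 1)/((k - 7)*(k + 1)) + (k + 1/3)/((k - 7)*(k + 1)) - (k - 1)*(k + 1/3)/((k - 7)^2*(k + 1)) = 8*(-2*k^2 - 5*k + 1)/(3*(k^4 - 12*k^3 + 22*k^2 + 84*k + 49))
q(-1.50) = 0.69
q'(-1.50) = 0.59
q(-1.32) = 0.86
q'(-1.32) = 1.55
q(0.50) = 0.04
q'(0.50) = -0.06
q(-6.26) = 0.62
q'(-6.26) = -0.03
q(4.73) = -1.45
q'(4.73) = -1.06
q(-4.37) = 0.57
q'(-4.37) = -0.03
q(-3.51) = 0.54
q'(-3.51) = -0.02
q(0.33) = 0.05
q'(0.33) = -0.03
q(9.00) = 3.73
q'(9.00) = -1.37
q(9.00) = 3.73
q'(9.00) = -1.37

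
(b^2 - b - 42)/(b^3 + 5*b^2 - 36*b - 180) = (b - 7)/(b^2 - b - 30)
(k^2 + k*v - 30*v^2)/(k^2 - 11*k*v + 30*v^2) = (-k - 6*v)/(-k + 6*v)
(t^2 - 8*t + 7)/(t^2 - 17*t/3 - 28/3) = 3*(t - 1)/(3*t + 4)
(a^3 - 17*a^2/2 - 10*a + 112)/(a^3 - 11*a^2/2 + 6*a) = (2*a^2 - 9*a - 56)/(a*(2*a - 3))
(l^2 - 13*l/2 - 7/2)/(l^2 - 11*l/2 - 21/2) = (2*l + 1)/(2*l + 3)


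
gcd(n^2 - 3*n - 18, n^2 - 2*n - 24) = n - 6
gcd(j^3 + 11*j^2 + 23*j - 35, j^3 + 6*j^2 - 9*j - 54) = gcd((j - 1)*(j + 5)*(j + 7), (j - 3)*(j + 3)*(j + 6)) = 1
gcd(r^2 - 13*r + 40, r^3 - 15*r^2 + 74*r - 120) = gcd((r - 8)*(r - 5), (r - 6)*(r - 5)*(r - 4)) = r - 5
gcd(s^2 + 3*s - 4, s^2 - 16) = s + 4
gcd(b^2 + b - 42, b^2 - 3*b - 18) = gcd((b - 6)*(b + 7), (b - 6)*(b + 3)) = b - 6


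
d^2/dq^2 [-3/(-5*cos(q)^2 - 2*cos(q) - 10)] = 3*(-200*sin(q)^4 - 292*sin(q)^2 + 115*cos(q) - 15*cos(3*q) + 308)/(2*(-5*sin(q)^2 + 2*cos(q) + 15)^3)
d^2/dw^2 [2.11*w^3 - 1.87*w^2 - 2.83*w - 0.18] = 12.66*w - 3.74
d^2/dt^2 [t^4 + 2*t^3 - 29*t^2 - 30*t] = 12*t^2 + 12*t - 58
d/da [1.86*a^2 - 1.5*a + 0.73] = 3.72*a - 1.5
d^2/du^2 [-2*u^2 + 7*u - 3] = -4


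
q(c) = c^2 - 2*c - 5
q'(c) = 2*c - 2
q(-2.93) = 9.44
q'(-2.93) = -7.86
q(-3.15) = 11.22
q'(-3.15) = -8.30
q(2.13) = -4.72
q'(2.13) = 2.26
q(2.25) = -4.44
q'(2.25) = 2.50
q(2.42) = -3.98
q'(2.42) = 2.84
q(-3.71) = 16.18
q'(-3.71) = -9.42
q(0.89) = -5.99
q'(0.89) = -0.22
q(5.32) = 12.66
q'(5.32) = 8.64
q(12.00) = 115.00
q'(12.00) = 22.00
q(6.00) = 19.00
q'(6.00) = 10.00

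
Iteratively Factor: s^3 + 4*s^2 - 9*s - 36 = (s + 4)*(s^2 - 9) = (s + 3)*(s + 4)*(s - 3)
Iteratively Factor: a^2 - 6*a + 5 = (a - 5)*(a - 1)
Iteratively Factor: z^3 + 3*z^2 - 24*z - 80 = (z + 4)*(z^2 - z - 20) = (z - 5)*(z + 4)*(z + 4)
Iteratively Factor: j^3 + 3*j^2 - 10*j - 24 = (j + 2)*(j^2 + j - 12) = (j + 2)*(j + 4)*(j - 3)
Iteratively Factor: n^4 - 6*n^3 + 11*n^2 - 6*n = (n - 1)*(n^3 - 5*n^2 + 6*n) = (n - 2)*(n - 1)*(n^2 - 3*n) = (n - 3)*(n - 2)*(n - 1)*(n)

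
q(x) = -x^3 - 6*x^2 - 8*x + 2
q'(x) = -3*x^2 - 12*x - 8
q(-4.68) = 10.53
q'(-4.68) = -17.55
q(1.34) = -21.90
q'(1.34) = -29.47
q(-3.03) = -1.03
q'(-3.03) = 0.82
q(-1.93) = 2.28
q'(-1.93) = 3.99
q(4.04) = -194.19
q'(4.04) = -105.44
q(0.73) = -7.43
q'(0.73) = -18.36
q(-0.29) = 3.84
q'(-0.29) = -4.77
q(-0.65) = 4.94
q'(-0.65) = -1.47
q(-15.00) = 2147.00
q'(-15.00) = -503.00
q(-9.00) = 317.00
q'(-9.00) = -143.00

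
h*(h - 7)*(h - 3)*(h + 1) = h^4 - 9*h^3 + 11*h^2 + 21*h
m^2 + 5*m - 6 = (m - 1)*(m + 6)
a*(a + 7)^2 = a^3 + 14*a^2 + 49*a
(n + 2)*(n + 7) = n^2 + 9*n + 14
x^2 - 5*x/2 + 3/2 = (x - 3/2)*(x - 1)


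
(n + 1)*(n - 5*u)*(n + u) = n^3 - 4*n^2*u + n^2 - 5*n*u^2 - 4*n*u - 5*u^2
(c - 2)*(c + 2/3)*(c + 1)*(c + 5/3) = c^4 + 4*c^3/3 - 29*c^2/9 - 52*c/9 - 20/9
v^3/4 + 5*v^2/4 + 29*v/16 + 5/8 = (v/4 + 1/2)*(v + 1/2)*(v + 5/2)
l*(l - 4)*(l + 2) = l^3 - 2*l^2 - 8*l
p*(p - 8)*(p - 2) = p^3 - 10*p^2 + 16*p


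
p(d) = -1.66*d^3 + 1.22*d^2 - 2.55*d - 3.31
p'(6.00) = -167.19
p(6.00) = -333.25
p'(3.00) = -40.05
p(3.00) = -44.80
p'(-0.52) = -5.17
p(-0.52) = -1.42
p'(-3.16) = -59.99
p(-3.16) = 69.31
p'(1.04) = -5.40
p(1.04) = -6.51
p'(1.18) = -6.60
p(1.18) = -7.35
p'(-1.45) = -16.56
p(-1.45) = 8.01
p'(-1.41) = -15.89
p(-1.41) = 7.36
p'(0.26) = -2.25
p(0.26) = -3.92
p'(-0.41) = -4.39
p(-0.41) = -1.95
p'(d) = -4.98*d^2 + 2.44*d - 2.55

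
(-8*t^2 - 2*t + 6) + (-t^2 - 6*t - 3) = -9*t^2 - 8*t + 3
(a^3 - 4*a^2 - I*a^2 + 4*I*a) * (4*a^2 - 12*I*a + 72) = 4*a^5 - 16*a^4 - 16*I*a^4 + 60*a^3 + 64*I*a^3 - 240*a^2 - 72*I*a^2 + 288*I*a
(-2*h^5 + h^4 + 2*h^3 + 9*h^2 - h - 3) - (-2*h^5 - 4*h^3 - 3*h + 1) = h^4 + 6*h^3 + 9*h^2 + 2*h - 4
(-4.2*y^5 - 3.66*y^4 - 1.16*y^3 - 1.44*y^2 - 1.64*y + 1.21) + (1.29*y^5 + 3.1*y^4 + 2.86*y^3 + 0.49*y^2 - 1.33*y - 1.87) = -2.91*y^5 - 0.56*y^4 + 1.7*y^3 - 0.95*y^2 - 2.97*y - 0.66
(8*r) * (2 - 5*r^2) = -40*r^3 + 16*r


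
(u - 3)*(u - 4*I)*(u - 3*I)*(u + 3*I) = u^4 - 3*u^3 - 4*I*u^3 + 9*u^2 + 12*I*u^2 - 27*u - 36*I*u + 108*I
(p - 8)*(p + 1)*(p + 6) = p^3 - p^2 - 50*p - 48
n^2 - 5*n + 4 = (n - 4)*(n - 1)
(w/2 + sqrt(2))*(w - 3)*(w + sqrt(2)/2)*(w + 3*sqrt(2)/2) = w^4/2 - 3*w^3/2 + 2*sqrt(2)*w^3 - 6*sqrt(2)*w^2 + 19*w^2/4 - 57*w/4 + 3*sqrt(2)*w/2 - 9*sqrt(2)/2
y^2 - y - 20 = (y - 5)*(y + 4)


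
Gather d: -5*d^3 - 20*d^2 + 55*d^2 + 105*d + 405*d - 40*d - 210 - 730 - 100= -5*d^3 + 35*d^2 + 470*d - 1040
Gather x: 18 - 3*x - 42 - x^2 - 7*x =-x^2 - 10*x - 24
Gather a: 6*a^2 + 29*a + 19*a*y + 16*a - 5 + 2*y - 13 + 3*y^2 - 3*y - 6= 6*a^2 + a*(19*y + 45) + 3*y^2 - y - 24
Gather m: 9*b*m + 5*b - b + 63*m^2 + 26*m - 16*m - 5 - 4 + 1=4*b + 63*m^2 + m*(9*b + 10) - 8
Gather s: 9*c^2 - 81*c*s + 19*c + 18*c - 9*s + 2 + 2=9*c^2 + 37*c + s*(-81*c - 9) + 4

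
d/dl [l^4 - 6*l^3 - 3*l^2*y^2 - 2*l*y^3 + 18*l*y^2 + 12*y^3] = 4*l^3 - 18*l^2 - 6*l*y^2 - 2*y^3 + 18*y^2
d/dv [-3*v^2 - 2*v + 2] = -6*v - 2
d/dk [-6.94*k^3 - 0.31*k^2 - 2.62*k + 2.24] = -20.82*k^2 - 0.62*k - 2.62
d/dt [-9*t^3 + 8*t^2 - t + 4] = -27*t^2 + 16*t - 1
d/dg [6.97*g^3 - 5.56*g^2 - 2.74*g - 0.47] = 20.91*g^2 - 11.12*g - 2.74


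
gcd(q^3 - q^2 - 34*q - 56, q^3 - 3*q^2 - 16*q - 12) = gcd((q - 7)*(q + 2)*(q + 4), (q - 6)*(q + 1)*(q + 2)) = q + 2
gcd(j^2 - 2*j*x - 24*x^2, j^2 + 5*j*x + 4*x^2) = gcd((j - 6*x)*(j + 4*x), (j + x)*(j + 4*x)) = j + 4*x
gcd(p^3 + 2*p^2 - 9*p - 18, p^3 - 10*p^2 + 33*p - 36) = p - 3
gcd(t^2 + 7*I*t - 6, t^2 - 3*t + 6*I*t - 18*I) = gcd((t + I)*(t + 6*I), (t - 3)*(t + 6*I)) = t + 6*I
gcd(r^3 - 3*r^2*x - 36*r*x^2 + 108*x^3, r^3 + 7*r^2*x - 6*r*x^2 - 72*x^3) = -r^2 - 3*r*x + 18*x^2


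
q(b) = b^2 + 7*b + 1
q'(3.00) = 13.00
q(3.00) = 31.00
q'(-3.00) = 1.00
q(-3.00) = -11.00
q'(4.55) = 16.10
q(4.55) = 53.55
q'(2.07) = 11.14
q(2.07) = 19.77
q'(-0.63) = 5.74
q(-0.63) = -3.01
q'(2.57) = 12.14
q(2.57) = 25.59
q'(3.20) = 13.40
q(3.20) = 33.64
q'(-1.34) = 4.32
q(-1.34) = -6.58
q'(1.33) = 9.66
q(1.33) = 12.08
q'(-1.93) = 3.14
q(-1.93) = -8.79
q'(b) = 2*b + 7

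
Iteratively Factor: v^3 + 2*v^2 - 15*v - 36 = (v + 3)*(v^2 - v - 12) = (v + 3)^2*(v - 4)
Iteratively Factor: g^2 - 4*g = (g)*(g - 4)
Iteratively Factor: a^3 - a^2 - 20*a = (a)*(a^2 - a - 20) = a*(a - 5)*(a + 4)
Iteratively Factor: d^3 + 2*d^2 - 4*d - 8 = (d + 2)*(d^2 - 4) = (d + 2)^2*(d - 2)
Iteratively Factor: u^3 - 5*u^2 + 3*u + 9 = (u - 3)*(u^2 - 2*u - 3) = (u - 3)*(u + 1)*(u - 3)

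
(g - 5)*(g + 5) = g^2 - 25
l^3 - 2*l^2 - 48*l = l*(l - 8)*(l + 6)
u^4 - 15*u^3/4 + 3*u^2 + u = u*(u - 2)^2*(u + 1/4)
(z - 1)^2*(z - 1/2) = z^3 - 5*z^2/2 + 2*z - 1/2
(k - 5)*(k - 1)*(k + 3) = k^3 - 3*k^2 - 13*k + 15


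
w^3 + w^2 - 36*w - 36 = (w - 6)*(w + 1)*(w + 6)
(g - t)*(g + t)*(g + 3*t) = g^3 + 3*g^2*t - g*t^2 - 3*t^3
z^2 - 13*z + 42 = (z - 7)*(z - 6)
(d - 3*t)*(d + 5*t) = d^2 + 2*d*t - 15*t^2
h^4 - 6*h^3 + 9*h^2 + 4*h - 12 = (h - 3)*(h - 2)^2*(h + 1)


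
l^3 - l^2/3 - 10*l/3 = l*(l - 2)*(l + 5/3)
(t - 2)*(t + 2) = t^2 - 4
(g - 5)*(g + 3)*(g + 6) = g^3 + 4*g^2 - 27*g - 90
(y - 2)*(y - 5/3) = y^2 - 11*y/3 + 10/3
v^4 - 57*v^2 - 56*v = v*(v - 8)*(v + 1)*(v + 7)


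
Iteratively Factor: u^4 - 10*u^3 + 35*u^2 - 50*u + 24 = (u - 3)*(u^3 - 7*u^2 + 14*u - 8) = (u - 3)*(u - 1)*(u^2 - 6*u + 8) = (u - 3)*(u - 2)*(u - 1)*(u - 4)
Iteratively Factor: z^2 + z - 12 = (z + 4)*(z - 3)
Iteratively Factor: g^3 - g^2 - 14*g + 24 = (g + 4)*(g^2 - 5*g + 6) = (g - 2)*(g + 4)*(g - 3)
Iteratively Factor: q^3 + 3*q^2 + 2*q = (q)*(q^2 + 3*q + 2) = q*(q + 1)*(q + 2)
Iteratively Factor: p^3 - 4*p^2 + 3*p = (p)*(p^2 - 4*p + 3) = p*(p - 3)*(p - 1)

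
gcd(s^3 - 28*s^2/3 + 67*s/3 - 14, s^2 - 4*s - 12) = s - 6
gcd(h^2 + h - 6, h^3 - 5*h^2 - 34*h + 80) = h - 2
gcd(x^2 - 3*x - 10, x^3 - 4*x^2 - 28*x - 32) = x + 2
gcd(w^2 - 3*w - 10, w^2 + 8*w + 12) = w + 2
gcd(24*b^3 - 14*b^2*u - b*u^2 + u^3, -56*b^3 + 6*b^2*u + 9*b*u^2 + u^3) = -8*b^2 + 2*b*u + u^2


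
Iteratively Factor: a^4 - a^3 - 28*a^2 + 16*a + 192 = (a - 4)*(a^3 + 3*a^2 - 16*a - 48) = (a - 4)^2*(a^2 + 7*a + 12) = (a - 4)^2*(a + 4)*(a + 3)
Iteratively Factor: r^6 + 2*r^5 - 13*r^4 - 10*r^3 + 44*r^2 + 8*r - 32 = (r - 2)*(r^5 + 4*r^4 - 5*r^3 - 20*r^2 + 4*r + 16) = (r - 2)*(r + 2)*(r^4 + 2*r^3 - 9*r^2 - 2*r + 8) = (r - 2)*(r + 1)*(r + 2)*(r^3 + r^2 - 10*r + 8) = (r - 2)*(r + 1)*(r + 2)*(r + 4)*(r^2 - 3*r + 2) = (r - 2)^2*(r + 1)*(r + 2)*(r + 4)*(r - 1)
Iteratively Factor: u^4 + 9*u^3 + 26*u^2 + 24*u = (u + 4)*(u^3 + 5*u^2 + 6*u) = (u + 3)*(u + 4)*(u^2 + 2*u) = (u + 2)*(u + 3)*(u + 4)*(u)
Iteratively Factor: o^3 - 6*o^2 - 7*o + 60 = (o - 4)*(o^2 - 2*o - 15) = (o - 4)*(o + 3)*(o - 5)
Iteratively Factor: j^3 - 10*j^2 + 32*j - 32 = (j - 4)*(j^2 - 6*j + 8) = (j - 4)*(j - 2)*(j - 4)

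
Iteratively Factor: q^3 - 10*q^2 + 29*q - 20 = (q - 4)*(q^2 - 6*q + 5) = (q - 5)*(q - 4)*(q - 1)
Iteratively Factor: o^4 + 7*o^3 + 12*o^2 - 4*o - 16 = (o + 2)*(o^3 + 5*o^2 + 2*o - 8) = (o + 2)*(o + 4)*(o^2 + o - 2) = (o + 2)^2*(o + 4)*(o - 1)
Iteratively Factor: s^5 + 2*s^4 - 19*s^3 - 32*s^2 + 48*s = (s - 1)*(s^4 + 3*s^3 - 16*s^2 - 48*s) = (s - 1)*(s + 4)*(s^3 - s^2 - 12*s) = (s - 4)*(s - 1)*(s + 4)*(s^2 + 3*s) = (s - 4)*(s - 1)*(s + 3)*(s + 4)*(s)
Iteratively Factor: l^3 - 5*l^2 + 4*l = (l)*(l^2 - 5*l + 4) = l*(l - 1)*(l - 4)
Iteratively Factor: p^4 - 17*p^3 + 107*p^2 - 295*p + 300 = (p - 5)*(p^3 - 12*p^2 + 47*p - 60) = (p - 5)^2*(p^2 - 7*p + 12) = (p - 5)^2*(p - 3)*(p - 4)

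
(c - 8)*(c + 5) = c^2 - 3*c - 40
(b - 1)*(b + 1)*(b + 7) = b^3 + 7*b^2 - b - 7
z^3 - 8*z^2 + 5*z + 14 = (z - 7)*(z - 2)*(z + 1)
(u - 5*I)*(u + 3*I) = u^2 - 2*I*u + 15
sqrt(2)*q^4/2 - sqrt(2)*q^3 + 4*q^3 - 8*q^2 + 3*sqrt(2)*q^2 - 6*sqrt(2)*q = q*(q - 2)*(q + 3*sqrt(2))*(sqrt(2)*q/2 + 1)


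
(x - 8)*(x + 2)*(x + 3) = x^3 - 3*x^2 - 34*x - 48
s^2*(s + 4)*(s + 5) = s^4 + 9*s^3 + 20*s^2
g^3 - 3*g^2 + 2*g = g*(g - 2)*(g - 1)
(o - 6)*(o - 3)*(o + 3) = o^3 - 6*o^2 - 9*o + 54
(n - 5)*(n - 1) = n^2 - 6*n + 5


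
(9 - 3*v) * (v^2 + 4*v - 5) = -3*v^3 - 3*v^2 + 51*v - 45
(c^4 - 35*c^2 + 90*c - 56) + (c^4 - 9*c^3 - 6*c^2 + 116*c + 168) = 2*c^4 - 9*c^3 - 41*c^2 + 206*c + 112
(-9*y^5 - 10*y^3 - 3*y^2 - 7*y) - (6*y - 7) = -9*y^5 - 10*y^3 - 3*y^2 - 13*y + 7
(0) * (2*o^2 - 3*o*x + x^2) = 0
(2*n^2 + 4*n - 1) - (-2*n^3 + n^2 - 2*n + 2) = 2*n^3 + n^2 + 6*n - 3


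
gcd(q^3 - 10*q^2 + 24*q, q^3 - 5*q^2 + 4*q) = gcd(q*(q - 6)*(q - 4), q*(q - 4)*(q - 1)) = q^2 - 4*q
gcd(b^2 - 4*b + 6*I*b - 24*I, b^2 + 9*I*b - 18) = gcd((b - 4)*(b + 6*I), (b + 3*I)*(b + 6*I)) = b + 6*I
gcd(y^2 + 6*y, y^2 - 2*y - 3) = 1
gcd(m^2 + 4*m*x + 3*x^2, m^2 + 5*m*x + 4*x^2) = m + x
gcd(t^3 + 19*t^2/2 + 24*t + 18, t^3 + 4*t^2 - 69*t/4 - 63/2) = t^2 + 15*t/2 + 9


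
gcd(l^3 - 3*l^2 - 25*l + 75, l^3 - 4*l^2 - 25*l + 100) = l^2 - 25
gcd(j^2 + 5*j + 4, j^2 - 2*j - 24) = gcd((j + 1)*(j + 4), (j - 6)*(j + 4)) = j + 4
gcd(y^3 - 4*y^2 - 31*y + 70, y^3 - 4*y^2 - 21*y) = y - 7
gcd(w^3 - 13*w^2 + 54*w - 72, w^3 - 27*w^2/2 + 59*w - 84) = w^2 - 10*w + 24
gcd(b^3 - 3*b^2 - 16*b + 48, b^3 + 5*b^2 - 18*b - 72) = b - 4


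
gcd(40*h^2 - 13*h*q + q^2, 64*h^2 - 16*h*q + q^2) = -8*h + q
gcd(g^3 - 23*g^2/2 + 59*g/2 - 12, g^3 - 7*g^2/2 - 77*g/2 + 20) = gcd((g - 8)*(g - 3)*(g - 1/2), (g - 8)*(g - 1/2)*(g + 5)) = g^2 - 17*g/2 + 4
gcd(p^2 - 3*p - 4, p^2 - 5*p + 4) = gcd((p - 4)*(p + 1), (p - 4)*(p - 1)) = p - 4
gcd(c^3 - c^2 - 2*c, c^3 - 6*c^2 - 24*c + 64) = c - 2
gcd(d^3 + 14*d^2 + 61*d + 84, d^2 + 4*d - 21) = d + 7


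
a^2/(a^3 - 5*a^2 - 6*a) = a/(a^2 - 5*a - 6)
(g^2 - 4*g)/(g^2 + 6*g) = (g - 4)/(g + 6)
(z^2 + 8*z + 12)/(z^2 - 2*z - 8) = (z + 6)/(z - 4)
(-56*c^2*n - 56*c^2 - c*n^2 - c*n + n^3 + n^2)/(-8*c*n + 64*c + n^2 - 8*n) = (7*c*n + 7*c + n^2 + n)/(n - 8)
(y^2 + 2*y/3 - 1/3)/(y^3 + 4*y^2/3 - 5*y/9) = 3*(y + 1)/(y*(3*y + 5))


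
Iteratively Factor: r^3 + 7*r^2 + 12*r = (r + 3)*(r^2 + 4*r) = (r + 3)*(r + 4)*(r)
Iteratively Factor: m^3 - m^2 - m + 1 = (m - 1)*(m^2 - 1) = (m - 1)^2*(m + 1)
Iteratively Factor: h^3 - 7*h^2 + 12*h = (h)*(h^2 - 7*h + 12) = h*(h - 4)*(h - 3)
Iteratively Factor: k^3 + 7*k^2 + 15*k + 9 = (k + 3)*(k^2 + 4*k + 3) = (k + 3)^2*(k + 1)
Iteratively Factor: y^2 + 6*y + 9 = (y + 3)*(y + 3)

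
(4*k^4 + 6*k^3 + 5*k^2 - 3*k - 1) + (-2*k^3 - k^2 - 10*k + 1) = 4*k^4 + 4*k^3 + 4*k^2 - 13*k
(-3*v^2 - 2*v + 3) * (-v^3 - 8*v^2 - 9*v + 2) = 3*v^5 + 26*v^4 + 40*v^3 - 12*v^2 - 31*v + 6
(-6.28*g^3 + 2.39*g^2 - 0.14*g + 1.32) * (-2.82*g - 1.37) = 17.7096*g^4 + 1.8638*g^3 - 2.8795*g^2 - 3.5306*g - 1.8084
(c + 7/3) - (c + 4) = -5/3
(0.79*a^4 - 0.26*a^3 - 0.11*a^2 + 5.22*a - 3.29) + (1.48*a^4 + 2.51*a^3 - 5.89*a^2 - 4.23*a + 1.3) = 2.27*a^4 + 2.25*a^3 - 6.0*a^2 + 0.989999999999999*a - 1.99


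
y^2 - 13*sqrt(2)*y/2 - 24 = (y - 8*sqrt(2))*(y + 3*sqrt(2)/2)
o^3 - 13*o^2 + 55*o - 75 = (o - 5)^2*(o - 3)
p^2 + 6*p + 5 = (p + 1)*(p + 5)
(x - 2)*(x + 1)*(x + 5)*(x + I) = x^4 + 4*x^3 + I*x^3 - 7*x^2 + 4*I*x^2 - 10*x - 7*I*x - 10*I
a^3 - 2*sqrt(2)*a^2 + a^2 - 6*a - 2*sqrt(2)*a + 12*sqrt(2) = (a - 2)*(a + 3)*(a - 2*sqrt(2))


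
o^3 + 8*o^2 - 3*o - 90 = (o - 3)*(o + 5)*(o + 6)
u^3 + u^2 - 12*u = u*(u - 3)*(u + 4)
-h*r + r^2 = r*(-h + r)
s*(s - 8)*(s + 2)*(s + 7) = s^4 + s^3 - 58*s^2 - 112*s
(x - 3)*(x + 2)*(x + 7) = x^3 + 6*x^2 - 13*x - 42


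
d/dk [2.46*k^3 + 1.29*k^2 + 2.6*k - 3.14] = 7.38*k^2 + 2.58*k + 2.6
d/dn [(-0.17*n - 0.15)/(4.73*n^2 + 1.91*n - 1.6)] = (0.8041*n^2 + 1.419*n + 0.5585)/(22.3729*n^4 + 18.0686*n^3 - 11.4879*n^2 - 6.112*n + 2.56)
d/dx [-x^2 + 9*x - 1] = 9 - 2*x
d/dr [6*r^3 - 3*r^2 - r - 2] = 18*r^2 - 6*r - 1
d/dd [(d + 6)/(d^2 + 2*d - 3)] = (d^2 + 2*d - 2*(d + 1)*(d + 6) - 3)/(d^2 + 2*d - 3)^2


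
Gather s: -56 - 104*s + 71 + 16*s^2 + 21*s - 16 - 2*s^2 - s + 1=14*s^2 - 84*s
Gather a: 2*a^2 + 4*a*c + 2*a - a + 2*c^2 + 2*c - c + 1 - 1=2*a^2 + a*(4*c + 1) + 2*c^2 + c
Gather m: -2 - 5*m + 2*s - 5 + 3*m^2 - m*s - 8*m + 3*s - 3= 3*m^2 + m*(-s - 13) + 5*s - 10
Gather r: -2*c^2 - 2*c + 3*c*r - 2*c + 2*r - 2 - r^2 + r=-2*c^2 - 4*c - r^2 + r*(3*c + 3) - 2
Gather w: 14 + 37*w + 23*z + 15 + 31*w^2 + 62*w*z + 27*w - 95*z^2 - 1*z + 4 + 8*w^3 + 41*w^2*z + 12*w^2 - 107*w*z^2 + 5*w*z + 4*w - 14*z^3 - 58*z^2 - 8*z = 8*w^3 + w^2*(41*z + 43) + w*(-107*z^2 + 67*z + 68) - 14*z^3 - 153*z^2 + 14*z + 33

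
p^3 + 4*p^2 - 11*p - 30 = (p - 3)*(p + 2)*(p + 5)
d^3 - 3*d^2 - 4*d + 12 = (d - 3)*(d - 2)*(d + 2)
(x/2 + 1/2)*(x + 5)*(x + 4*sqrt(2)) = x^3/2 + 2*sqrt(2)*x^2 + 3*x^2 + 5*x/2 + 12*sqrt(2)*x + 10*sqrt(2)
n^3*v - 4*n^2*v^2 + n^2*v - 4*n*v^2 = n*(n - 4*v)*(n*v + v)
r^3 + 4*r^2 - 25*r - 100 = (r - 5)*(r + 4)*(r + 5)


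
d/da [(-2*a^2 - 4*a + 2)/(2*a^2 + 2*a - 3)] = 4*(a^2 + a + 2)/(4*a^4 + 8*a^3 - 8*a^2 - 12*a + 9)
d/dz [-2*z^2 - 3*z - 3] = -4*z - 3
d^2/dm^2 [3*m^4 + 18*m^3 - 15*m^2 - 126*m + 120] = 36*m^2 + 108*m - 30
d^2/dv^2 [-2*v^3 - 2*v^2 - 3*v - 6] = -12*v - 4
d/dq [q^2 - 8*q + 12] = 2*q - 8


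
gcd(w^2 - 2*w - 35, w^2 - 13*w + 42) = w - 7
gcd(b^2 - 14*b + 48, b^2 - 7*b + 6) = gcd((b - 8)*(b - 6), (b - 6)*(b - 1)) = b - 6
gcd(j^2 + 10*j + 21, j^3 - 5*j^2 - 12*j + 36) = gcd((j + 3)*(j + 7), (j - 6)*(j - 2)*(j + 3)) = j + 3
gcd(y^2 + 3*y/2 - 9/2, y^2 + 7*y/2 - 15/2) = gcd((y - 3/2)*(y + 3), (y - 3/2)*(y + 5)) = y - 3/2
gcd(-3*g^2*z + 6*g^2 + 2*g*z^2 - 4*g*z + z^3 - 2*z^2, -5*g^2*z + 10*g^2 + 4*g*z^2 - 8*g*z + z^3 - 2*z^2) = -g*z + 2*g + z^2 - 2*z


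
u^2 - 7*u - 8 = (u - 8)*(u + 1)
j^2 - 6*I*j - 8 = (j - 4*I)*(j - 2*I)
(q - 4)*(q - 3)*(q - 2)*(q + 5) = q^4 - 4*q^3 - 19*q^2 + 106*q - 120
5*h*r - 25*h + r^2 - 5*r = (5*h + r)*(r - 5)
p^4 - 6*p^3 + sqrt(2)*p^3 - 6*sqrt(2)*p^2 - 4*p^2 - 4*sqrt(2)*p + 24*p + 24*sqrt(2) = (p - 6)*(p - 2)*(p + 2)*(p + sqrt(2))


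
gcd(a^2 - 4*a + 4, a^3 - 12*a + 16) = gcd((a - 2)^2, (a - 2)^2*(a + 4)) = a^2 - 4*a + 4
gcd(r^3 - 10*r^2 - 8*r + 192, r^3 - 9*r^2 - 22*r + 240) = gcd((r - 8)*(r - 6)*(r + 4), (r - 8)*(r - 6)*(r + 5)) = r^2 - 14*r + 48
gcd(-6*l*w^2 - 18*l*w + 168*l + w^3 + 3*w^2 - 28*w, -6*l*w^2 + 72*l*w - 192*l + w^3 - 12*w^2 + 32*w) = -6*l*w + 24*l + w^2 - 4*w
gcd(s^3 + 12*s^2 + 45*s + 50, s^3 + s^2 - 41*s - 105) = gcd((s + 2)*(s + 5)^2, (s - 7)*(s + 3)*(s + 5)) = s + 5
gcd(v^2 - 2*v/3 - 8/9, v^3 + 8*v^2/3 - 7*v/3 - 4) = v - 4/3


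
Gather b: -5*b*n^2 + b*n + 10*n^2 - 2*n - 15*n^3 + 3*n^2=b*(-5*n^2 + n) - 15*n^3 + 13*n^2 - 2*n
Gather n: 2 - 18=-16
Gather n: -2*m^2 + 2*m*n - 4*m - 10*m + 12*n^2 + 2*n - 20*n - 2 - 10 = -2*m^2 - 14*m + 12*n^2 + n*(2*m - 18) - 12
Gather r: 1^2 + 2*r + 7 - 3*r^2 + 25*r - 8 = -3*r^2 + 27*r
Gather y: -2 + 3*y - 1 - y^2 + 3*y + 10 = -y^2 + 6*y + 7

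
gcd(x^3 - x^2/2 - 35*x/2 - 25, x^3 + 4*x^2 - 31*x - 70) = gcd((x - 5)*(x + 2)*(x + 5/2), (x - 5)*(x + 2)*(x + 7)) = x^2 - 3*x - 10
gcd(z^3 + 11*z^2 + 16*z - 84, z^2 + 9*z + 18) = z + 6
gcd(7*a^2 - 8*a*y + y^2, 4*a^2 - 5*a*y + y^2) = -a + y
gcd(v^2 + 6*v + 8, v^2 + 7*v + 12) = v + 4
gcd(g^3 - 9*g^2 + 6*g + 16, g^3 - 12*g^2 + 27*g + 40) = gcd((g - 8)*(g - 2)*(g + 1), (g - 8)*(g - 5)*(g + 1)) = g^2 - 7*g - 8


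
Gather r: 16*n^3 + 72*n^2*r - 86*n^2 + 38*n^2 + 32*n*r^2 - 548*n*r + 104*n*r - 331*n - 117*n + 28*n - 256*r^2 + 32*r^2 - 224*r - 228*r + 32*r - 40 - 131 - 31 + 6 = 16*n^3 - 48*n^2 - 420*n + r^2*(32*n - 224) + r*(72*n^2 - 444*n - 420) - 196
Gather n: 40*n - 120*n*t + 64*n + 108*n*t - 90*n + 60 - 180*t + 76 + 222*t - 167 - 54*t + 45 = n*(14 - 12*t) - 12*t + 14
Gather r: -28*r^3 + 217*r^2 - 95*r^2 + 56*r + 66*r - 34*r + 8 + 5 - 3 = -28*r^3 + 122*r^2 + 88*r + 10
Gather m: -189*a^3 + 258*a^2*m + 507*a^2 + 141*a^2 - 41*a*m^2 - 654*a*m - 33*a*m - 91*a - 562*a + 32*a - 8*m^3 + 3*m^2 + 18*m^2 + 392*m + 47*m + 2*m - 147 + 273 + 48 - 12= -189*a^3 + 648*a^2 - 621*a - 8*m^3 + m^2*(21 - 41*a) + m*(258*a^2 - 687*a + 441) + 162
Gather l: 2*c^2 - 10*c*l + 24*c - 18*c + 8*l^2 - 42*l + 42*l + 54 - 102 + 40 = 2*c^2 - 10*c*l + 6*c + 8*l^2 - 8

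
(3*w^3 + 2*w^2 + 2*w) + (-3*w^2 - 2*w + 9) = 3*w^3 - w^2 + 9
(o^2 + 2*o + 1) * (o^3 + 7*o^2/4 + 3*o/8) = o^5 + 15*o^4/4 + 39*o^3/8 + 5*o^2/2 + 3*o/8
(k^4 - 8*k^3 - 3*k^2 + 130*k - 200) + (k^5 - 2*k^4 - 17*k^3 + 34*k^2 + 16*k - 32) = k^5 - k^4 - 25*k^3 + 31*k^2 + 146*k - 232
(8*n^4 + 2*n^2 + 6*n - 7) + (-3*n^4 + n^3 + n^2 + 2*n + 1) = 5*n^4 + n^3 + 3*n^2 + 8*n - 6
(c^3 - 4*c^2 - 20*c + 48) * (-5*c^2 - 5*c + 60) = -5*c^5 + 15*c^4 + 180*c^3 - 380*c^2 - 1440*c + 2880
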